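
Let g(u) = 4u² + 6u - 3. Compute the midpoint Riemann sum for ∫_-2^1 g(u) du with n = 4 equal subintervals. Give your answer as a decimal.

-6.5625

Δu = (1 − (-2))/4 = 0.75.
Midpoints: -1.625, -0.875, -0.125, 0.625.
g(-1.625) = -2.1875, g(-0.875) = -5.1875, g(-0.125) = -3.6875, g(0.625) = 2.3125.
Sum = Δu · [g(-1.625) + g(-0.875) + g(-0.125) + g(0.625)].
Sum = -6.5625.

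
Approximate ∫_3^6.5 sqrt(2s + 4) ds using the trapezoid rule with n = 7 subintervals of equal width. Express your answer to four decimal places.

12.8218

Δs = (6.5 − 3)/7 = 0.5.
f(3) ≈ 3.1623, f(3.5) ≈ 3.3166, f(4) ≈ 3.4641, f(4.5) ≈ 3.6056, f(5) ≈ 3.7417, f(5.5) ≈ 3.8730, f(6) ≈ 4.0000, f(6.5) ≈ 4.1231.
T_7 = (Δs/2)·[f(s_0) + 2f(s_1) + ... + 2f(s_{6}) + f(s_7)].
Sum ≈ 12.8218.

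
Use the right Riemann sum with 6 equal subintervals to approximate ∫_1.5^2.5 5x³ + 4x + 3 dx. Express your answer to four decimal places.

59.0764

Δx = (2.5 − 1.5)/6 = 1/6.
Right endpoints: 5/3, 11/6, 2, 13/6, 7/3, 2.5.
f(5/3) = 886/27, f(11/6) = 8887/216, f(2) = 51, f(13/6) = 13505/216, f(7/3) = 2048/27, f(2.5) = 91.125.
Sum = Δx · [f(5/3) + f(11/6) + f(2) + ...].
Sum ≈ 59.0764.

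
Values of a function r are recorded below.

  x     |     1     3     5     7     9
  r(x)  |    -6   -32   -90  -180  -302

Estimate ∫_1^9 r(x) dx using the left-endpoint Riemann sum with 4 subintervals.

Δx = 2.
Sum = 2·[(-6) + (-32) + (-90) + (-180)] = -616.

-616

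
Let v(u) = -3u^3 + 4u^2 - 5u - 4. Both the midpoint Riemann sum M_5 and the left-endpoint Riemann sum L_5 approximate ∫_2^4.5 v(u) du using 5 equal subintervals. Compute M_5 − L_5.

-45.2734375

M_5 = -234.0234375.
L_5 = -188.75.
M_5 − L_5 = -45.2734375.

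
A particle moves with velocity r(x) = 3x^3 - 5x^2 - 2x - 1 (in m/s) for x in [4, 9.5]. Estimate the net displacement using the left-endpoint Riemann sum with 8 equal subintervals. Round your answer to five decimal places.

3852.14038

Δx = (9.5 − 4)/8 = 0.6875.
Left endpoints: 4, 4.6875, 5.375, 6.0625, 6.75, 7.4375, 8.125, 8.8125.
r(4) = 103, r(4.6875) = 773129/4096, r(5.375) = 158545/512, r(6.0625) = 1931539/4096, r(6.75) = 680.328125, r(7.4375) = 3857573/4096, r(8.125) = 646043/512, r(8.8125) = 6742895/4096.
Sum = Δx · [r(4) + r(4.6875) + r(5.375) + ...].
Sum ≈ 3852.14038.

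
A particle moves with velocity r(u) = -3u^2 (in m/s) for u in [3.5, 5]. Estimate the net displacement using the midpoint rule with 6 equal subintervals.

Δu = (5 − 3.5)/6 = 0.25.
Midpoints: 3.625, 3.875, 4.125, 4.375, 4.625, 4.875.
r(3.625) = -39.421875, r(3.875) = -45.046875, r(4.125) = -51.046875, r(4.375) = -57.421875, r(4.625) = -64.171875, r(4.875) = -71.296875.
Sum = Δu · [r(3.625) + r(3.875) + r(4.125) + ...].
Sum = -82.1015625.

-82.1015625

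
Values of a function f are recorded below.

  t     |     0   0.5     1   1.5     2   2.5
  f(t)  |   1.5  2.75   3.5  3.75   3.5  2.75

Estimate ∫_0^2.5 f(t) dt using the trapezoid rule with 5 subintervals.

7.8125

Δt = 0.5.
T_5 = (0.5/2)·[1.5 + 2·2.75 + 2·3.5 + 2·3.75 + 2·3.5 + 2.75] = 7.8125.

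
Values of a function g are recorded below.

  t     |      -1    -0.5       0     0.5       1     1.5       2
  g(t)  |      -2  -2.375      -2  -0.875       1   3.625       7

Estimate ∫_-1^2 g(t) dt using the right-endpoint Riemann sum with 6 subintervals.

3.1875

Δt = 0.5.
Sum = 0.5·[(-2.375) + (-2) + (-0.875) + 1 + 3.625 + 7] = 3.1875.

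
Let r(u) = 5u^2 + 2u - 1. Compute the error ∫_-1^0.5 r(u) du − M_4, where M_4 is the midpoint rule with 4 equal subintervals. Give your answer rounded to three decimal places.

Exact integral: ∫_-1^0.5 r(u) du = -0.375.
M_4 ≈ -0.46289.
Error ≈ -0.375 − (-0.46289) ≈ 0.088.

0.088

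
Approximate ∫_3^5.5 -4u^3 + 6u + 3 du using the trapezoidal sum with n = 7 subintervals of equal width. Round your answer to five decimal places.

-765.52296

Δu = (5.5 − 3)/7 = 5/14.
f(3) = -87, f(47/14) = -87947/686, f(26/7) = -61631/343, f(57/14) = -166377/686, f(31/7) = -109021/343, f(67/14) = -279007/686, f(36/7) = -175011/343, f(5.5) = -629.5.
T_7 = (Δu/2)·[f(u_0) + 2f(u_1) + ... + 2f(u_{6}) + f(u_7)].
Sum ≈ -765.52296.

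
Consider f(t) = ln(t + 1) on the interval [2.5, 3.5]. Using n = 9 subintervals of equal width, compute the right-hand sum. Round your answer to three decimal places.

1.398

Δt = (3.5 − 2.5)/9 = 1/9.
Right endpoints: 47/18, 49/18, 17/6, 53/18, 55/18, 19/6, 59/18, 61/18, 3.5.
f(47/18) ≈ 1.284, f(49/18) ≈ 1.314, f(17/6) ≈ 1.344, f(53/18) ≈ 1.372, f(55/18) ≈ 1.400, f(19/6) ≈ 1.427, f(59/18) ≈ 1.453, f(61/18) ≈ 1.479, f(3.5) ≈ 1.504.
Sum = Δt · [f(47/18) + f(49/18) + f(17/6) + ...].
Sum ≈ 1.398.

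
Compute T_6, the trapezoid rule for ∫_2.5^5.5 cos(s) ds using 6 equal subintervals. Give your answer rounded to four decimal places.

-1.2767

Δs = (5.5 − 2.5)/6 = 0.5.
f(2.5) ≈ -0.8011, f(3) ≈ -0.9900, f(3.5) ≈ -0.9365, f(4) ≈ -0.6536, f(4.5) ≈ -0.2108, f(5) ≈ 0.2837, f(5.5) ≈ 0.7087.
T_6 = (Δs/2)·[f(s_0) + 2f(s_1) + ... + 2f(s_{5}) + f(s_6)].
Sum ≈ -1.2767.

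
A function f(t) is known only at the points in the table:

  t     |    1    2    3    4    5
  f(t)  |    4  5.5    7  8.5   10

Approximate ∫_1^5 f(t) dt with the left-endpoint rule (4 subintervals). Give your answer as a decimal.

25

Δt = 1.
Sum = 1·[4 + 5.5 + 7 + 8.5] = 25.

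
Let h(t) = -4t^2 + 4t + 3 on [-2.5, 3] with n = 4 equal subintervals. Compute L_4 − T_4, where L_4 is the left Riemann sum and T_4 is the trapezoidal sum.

-7.5625

L_4 = -49.328125.
T_4 = -41.765625.
L_4 − T_4 = -7.5625.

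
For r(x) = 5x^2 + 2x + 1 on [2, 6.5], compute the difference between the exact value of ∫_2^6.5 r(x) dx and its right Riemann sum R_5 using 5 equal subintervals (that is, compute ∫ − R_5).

Exact integral: ∫_2^6.5 r(x) dx = 487.125.
R_5 = 580.275.
Error = 487.125 − 580.275 = -93.15.

-93.15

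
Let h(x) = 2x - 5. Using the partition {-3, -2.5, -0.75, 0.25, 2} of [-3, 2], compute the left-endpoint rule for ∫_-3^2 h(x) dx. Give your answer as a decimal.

Subinterval widths: 0.5, 1.75, 1, 1.75.
Left endpoints: -3, -2.5, -0.75, 0.25.
h(-3) = -11, h(-2.5) = -10, h(-0.75) = -6.5, h(0.25) = -4.5.
Sum = Σ Δx_i · h(x_i).
Sum = -37.375.

-37.375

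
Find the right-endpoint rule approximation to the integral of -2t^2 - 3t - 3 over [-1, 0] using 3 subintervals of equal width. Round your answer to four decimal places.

-2.3704

Δt = (0 − (-1))/3 = 1/3.
Right endpoints: -2/3, -1/3, 0.
f(-2/3) = -17/9, f(-1/3) = -20/9, f(0) = -3.
Sum = Δt · [f(-2/3) + f(-1/3) + f(0)].
Sum ≈ -2.3704.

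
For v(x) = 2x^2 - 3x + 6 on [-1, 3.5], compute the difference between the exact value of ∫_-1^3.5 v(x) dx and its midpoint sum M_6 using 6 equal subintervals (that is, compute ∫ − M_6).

Exact integral: ∫_-1^3.5 v(x) dx = 39.375.
M_6 = 38.953125.
Error = 39.375 − 38.953125 = 0.421875.

0.421875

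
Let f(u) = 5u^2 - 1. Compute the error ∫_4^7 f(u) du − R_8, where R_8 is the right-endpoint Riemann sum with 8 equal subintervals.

-31.2890625

Exact integral: ∫_4^7 f(u) du = 462.
R_8 = 493.2890625.
Error = 462 − 493.2890625 = -31.2890625.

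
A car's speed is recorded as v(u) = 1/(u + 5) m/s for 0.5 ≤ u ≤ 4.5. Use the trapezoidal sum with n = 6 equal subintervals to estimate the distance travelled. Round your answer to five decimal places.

Δu = (4.5 − 0.5)/6 = 2/3.
v(0.5) = 2/11, v(7/6) = 6/37, v(11/6) = 6/41, v(2.5) = 2/15, v(19/6) = 6/49, v(23/6) = 6/53, v(4.5) = 2/19.
T_6 = (Δu/2)·[v(u_0) + 2v(u_1) + ... + 2v(u_{5}) + v(u_6)].
Sum ≈ 0.54736.

0.54736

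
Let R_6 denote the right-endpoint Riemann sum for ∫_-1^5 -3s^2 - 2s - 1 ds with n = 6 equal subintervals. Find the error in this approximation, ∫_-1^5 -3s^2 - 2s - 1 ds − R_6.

Exact integral: ∫_-1^5 f(s) ds = -156.
R_6 = -201.
Error = -156 − (-201) = 45.

45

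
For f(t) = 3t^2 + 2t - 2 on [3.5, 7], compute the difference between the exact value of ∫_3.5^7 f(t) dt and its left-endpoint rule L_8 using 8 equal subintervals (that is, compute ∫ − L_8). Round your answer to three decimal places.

25.313

Exact integral: ∫_3.5^7 f(t) dt = 329.875.
L_8 ≈ 304.56152.
Error ≈ 329.875 − 304.56152 ≈ 25.313.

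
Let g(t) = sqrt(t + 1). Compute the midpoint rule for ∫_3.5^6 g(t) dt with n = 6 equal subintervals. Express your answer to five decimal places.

Δt = (6 − 3.5)/6 = 5/12.
Midpoints: 89/24, 4.125, 109/24, 119/24, 5.375, 139/24.
g(89/24) ≈ 2.16987, g(4.125) ≈ 2.26385, g(109/24) ≈ 2.35407, g(119/24) ≈ 2.44097, g(5.375) ≈ 2.52488, g(139/24) ≈ 2.60608.
Sum = Δt · [g(89/24) + g(4.125) + g(109/24) + ...].
Sum ≈ 5.98322.

5.98322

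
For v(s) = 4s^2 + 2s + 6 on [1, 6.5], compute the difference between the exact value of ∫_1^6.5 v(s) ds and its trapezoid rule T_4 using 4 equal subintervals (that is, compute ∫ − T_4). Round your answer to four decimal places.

Exact integral: ∫_1^6.5 v(s) ds ≈ 439.083333.
T_4 = 446.015625.
Error ≈ 439.083333 − 446.015625 ≈ -6.9323.

-6.9323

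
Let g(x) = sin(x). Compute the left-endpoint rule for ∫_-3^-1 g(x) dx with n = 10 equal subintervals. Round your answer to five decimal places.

Δx = (-1 − (-3))/10 = 0.2.
Left endpoints: -3, -2.8, -2.6, -2.4, -2.2, -2, -1.8, -1.6, -1.4, -1.2.
g(-3) ≈ -0.14112, g(-2.8) ≈ -0.33499, g(-2.6) ≈ -0.51550, g(-2.4) ≈ -0.67546, g(-2.2) ≈ -0.80850, g(-2) ≈ -0.90930, g(-1.8) ≈ -0.97385, g(-1.6) ≈ -0.99957, g(-1.4) ≈ -0.98545, g(-1.2) ≈ -0.93204.
Sum = Δx · [g(-3) + g(-2.8) + g(-2.6) + ...].
Sum ≈ -1.45516.

-1.45516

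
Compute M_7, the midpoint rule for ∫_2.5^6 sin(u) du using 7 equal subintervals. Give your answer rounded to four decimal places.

Δu = (6 − 2.5)/7 = 0.5.
Midpoints: 2.75, 3.25, 3.75, 4.25, 4.75, 5.25, 5.75.
f(2.75) ≈ 0.3817, f(3.25) ≈ -0.1082, f(3.75) ≈ -0.5716, f(4.25) ≈ -0.8950, f(4.75) ≈ -0.9993, f(5.25) ≈ -0.8589, f(5.75) ≈ -0.5083.
Sum = Δu · [f(2.75) + f(3.25) + f(3.75) + ...].
Sum ≈ -1.7798.

-1.7798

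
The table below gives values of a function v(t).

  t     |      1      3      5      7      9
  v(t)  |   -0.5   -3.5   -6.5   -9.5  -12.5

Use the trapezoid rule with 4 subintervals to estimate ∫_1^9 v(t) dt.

Δt = 2.
T_4 = (2/2)·[(-0.5) + 2·(-3.5) + 2·(-6.5) + 2·(-9.5) + (-12.5)] = -52.

-52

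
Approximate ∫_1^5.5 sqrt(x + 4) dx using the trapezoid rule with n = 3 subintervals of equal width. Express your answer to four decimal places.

Δx = (5.5 − 1)/3 = 1.5.
f(1) ≈ 2.2361, f(2.5) ≈ 2.5495, f(4) ≈ 2.8284, f(5.5) ≈ 3.0822.
T_3 = (Δx/2)·[f(x_0) + 2f(x_1) + 2f(x_2) + f(x_3)].
Sum ≈ 12.0556.

12.0556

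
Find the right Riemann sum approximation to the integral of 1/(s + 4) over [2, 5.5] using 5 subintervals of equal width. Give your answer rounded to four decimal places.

0.4387

Δs = (5.5 − 2)/5 = 0.7.
Right endpoints: 2.7, 3.4, 4.1, 4.8, 5.5.
f(2.7) = 10/67, f(3.4) = 5/37, f(4.1) = 10/81, f(4.8) = 5/44, f(5.5) = 2/19.
Sum = Δs · [f(2.7) + f(3.4) + f(4.1) + f(4.8) + f(5.5)].
Sum ≈ 0.4387.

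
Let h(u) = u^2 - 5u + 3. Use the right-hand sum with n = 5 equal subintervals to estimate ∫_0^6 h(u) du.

Δu = (6 − 0)/5 = 1.2.
Right endpoints: 1.2, 2.4, 3.6, 4.8, 6.
h(1.2) = -1.56, h(2.4) = -3.24, h(3.6) = -2.04, h(4.8) = 2.04, h(6) = 9.
Sum = Δu · [h(1.2) + h(2.4) + h(3.6) + h(4.8) + h(6)].
Sum = 5.04.

5.04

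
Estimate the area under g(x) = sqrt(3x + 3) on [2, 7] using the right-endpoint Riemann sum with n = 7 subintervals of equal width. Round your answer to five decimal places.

20.79787

Δx = (7 − 2)/7 = 5/7.
Right endpoints: 19/7, 24/7, 29/7, 34/7, 39/7, 44/7, 7.
g(19/7) ≈ 3.33809, g(24/7) ≈ 3.64496, g(29/7) ≈ 3.92792, g(34/7) ≈ 4.19183, g(39/7) ≈ 4.44008, g(44/7) ≈ 4.67516, g(7) ≈ 4.89898.
Sum = Δx · [g(19/7) + g(24/7) + g(29/7) + ...].
Sum ≈ 20.79787.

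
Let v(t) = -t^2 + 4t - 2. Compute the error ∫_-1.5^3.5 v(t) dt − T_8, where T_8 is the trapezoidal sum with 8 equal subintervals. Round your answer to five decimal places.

Exact integral: ∫_-1.5^3.5 v(t) dt ≈ -5.4166667.
T_8 = -5.7421875.
Error ≈ -5.4166667 − (-5.7421875) ≈ 0.32552.

0.32552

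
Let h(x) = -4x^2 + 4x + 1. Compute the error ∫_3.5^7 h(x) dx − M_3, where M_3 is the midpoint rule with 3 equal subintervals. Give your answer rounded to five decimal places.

Exact integral: ∫_3.5^7 h(x) dx ≈ -323.1666667.
M_3 ≈ -321.5787037.
Error ≈ -323.1666667 − (-321.5787037) ≈ -1.58796.

-1.58796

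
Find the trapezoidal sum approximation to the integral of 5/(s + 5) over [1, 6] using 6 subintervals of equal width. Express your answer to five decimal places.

Δs = (6 − 1)/6 = 5/6.
f(1) = 5/6, f(11/6) = 30/41, f(8/3) = 15/23, f(3.5) = 10/17, f(13/3) = 15/28, f(31/6) = 30/61, f(6) = 5/11.
T_6 = (Δs/2)·[f(s_0) + 2f(s_1) + ... + 2f(s_{5}) + f(s_6)].
Sum ≈ 3.03631.

3.03631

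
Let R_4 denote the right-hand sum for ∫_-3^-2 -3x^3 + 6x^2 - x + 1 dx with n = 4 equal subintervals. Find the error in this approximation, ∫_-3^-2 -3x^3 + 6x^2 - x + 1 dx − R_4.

10.703125

Exact integral: ∫_-3^-2 f(x) dx = 90.25.
R_4 = 79.546875.
Error = 90.25 − 79.546875 = 10.703125.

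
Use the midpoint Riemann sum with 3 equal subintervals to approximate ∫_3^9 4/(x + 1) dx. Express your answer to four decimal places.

Δx = (9 − 3)/3 = 2.
Midpoints: 4, 6, 8.
f(4) = 0.8, f(6) = 4/7, f(8) = 4/9.
Sum = Δx · [f(4) + f(6) + f(8)].
Sum ≈ 3.6317.

3.6317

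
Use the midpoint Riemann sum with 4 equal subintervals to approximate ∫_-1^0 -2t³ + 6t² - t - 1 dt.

Δt = (0 − (-1))/4 = 0.25.
Midpoints: -0.875, -0.625, -0.375, -0.125.
f(-0.875) = 5.80859375, f(-0.625) = 2.45703125, f(-0.375) = 0.32421875, f(-0.125) = -0.77734375.
Sum = Δt · [f(-0.875) + f(-0.625) + f(-0.375) + f(-0.125)].
Sum = 1.953125.

1.953125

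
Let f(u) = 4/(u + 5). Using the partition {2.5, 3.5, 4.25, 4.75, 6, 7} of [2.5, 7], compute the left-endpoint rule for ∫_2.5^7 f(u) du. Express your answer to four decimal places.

1.9789

Subinterval widths: 1, 0.75, 0.5, 1.25, 1.
Left endpoints: 2.5, 3.5, 4.25, 4.75, 6.
f(2.5) = 8/15, f(3.5) = 8/17, f(4.25) = 16/37, f(4.75) = 16/39, f(6) = 4/11.
Sum = Σ Δu_i · f(u_i).
Sum ≈ 1.9789.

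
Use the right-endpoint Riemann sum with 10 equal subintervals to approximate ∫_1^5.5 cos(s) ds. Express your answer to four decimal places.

Δs = (5.5 − 1)/10 = 0.45.
Right endpoints: 1.45, 1.9, 2.35, 2.8, 3.25, 3.7, 4.15, 4.6, 5.05, 5.5.
f(1.45) ≈ 0.1205, f(1.9) ≈ -0.3233, f(2.35) ≈ -0.7027, f(2.8) ≈ -0.9422, f(3.25) ≈ -0.9941, f(3.7) ≈ -0.8481, f(4.15) ≈ -0.5332, f(4.6) ≈ -0.1122, f(5.05) ≈ 0.3312, f(5.5) ≈ 0.7087.
Sum = Δs · [f(1.45) + f(1.9) + f(2.35) + ...].
Sum ≈ -1.4829.

-1.4829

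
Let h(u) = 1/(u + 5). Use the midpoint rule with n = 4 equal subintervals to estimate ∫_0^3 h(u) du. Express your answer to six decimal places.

0.469435

Δu = (3 − 0)/4 = 0.75.
Midpoints: 0.375, 1.125, 1.875, 2.625.
h(0.375) = 8/43, h(1.125) = 8/49, h(1.875) = 8/55, h(2.625) = 8/61.
Sum = Δu · [h(0.375) + h(1.125) + h(1.875) + h(2.625)].
Sum ≈ 0.469435.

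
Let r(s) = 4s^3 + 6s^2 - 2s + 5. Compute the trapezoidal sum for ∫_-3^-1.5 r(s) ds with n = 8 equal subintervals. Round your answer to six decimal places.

-14.622070

Δs = (-1.5 − (-3))/8 = 0.1875.
r(-3) = -43, r(-2.8125) = -31645/1024, r(-2.625) = -20.7578125, r(-2.4375) = -12703/1024, r(-2.25) = -5.6875, r(-2.0625) = -457/1024, r(-1.875) = 3.4765625, r(-1.6875) = 6389/1024, r(-1.5) = 8.
T_8 = (Δs/2)·[r(s_0) + 2r(s_1) + ... + 2r(s_{7}) + r(s_8)].
Sum ≈ -14.622070.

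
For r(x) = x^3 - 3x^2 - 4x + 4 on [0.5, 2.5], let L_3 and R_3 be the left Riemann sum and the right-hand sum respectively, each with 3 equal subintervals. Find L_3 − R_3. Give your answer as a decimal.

L_3 ≈ -6.027778.
R_3 ≈ -13.027778.
L_3 − R_3 = 7.

7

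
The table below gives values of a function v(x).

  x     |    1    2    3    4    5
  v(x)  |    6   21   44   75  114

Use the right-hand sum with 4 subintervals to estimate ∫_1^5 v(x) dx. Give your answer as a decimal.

Δx = 1.
Sum = 1·[21 + 44 + 75 + 114] = 254.

254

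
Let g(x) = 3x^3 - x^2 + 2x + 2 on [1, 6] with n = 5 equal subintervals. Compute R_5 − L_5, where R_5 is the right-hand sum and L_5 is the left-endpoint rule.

620

R_5 = 1280.
L_5 = 660.
R_5 − L_5 = 620.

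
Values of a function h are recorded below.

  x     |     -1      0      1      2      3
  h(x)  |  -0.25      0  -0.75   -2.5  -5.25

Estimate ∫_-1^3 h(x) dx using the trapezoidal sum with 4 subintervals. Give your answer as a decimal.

Δx = 1.
T_4 = (1/2)·[(-0.25) + 2·0 + 2·(-0.75) + 2·(-2.5) + (-5.25)] = -6.

-6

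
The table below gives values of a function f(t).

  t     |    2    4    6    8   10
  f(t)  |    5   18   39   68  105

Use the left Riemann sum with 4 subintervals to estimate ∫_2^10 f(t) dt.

260

Δt = 2.
Sum = 2·[5 + 18 + 39 + 68] = 260.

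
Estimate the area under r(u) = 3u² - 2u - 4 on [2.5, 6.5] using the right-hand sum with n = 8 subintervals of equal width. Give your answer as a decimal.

232.5

Δu = (6.5 − 2.5)/8 = 0.5.
Right endpoints: 3, 3.5, 4, 4.5, 5, 5.5, 6, 6.5.
r(3) = 17, r(3.5) = 25.75, r(4) = 36, r(4.5) = 47.75, r(5) = 61, r(5.5) = 75.75, r(6) = 92, r(6.5) = 109.75.
Sum = Δu · [r(3) + r(3.5) + r(4) + ...].
Sum = 232.5.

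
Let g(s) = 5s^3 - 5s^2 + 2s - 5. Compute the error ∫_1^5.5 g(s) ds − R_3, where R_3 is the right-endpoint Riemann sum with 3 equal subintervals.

-591.046875

Exact integral: ∫_1^5.5 g(s) ds = 873.703125.
R_3 = 1464.75.
Error = 873.703125 − 1464.75 = -591.046875.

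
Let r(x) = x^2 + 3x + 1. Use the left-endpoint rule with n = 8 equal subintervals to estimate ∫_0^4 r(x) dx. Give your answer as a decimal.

Δx = (4 − 0)/8 = 0.5.
Left endpoints: 0, 0.5, 1, 1.5, 2, 2.5, 3, 3.5.
r(0) = 1, r(0.5) = 2.75, r(1) = 5, r(1.5) = 7.75, r(2) = 11, r(2.5) = 14.75, r(3) = 19, r(3.5) = 23.75.
Sum = Δx · [r(0) + r(0.5) + r(1) + ...].
Sum = 42.5.

42.5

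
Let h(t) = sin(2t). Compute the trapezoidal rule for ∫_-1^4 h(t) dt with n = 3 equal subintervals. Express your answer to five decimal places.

0.02169

Δt = (4 − (-1))/3 = 5/3.
h(-1) ≈ -0.90930, h(2/3) ≈ 0.97194, h(7/3) ≈ -0.99895, h(4) ≈ 0.98936.
T_3 = (Δt/2)·[h(t_0) + 2h(t_1) + 2h(t_2) + h(t_3)].
Sum ≈ 0.02169.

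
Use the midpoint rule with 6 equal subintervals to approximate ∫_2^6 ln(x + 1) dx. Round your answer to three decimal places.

Δx = (6 − 2)/6 = 2/3.
Midpoints: 7/3, 3, 11/3, 13/3, 5, 17/3.
f(7/3) ≈ 1.204, f(3) ≈ 1.386, f(11/3) ≈ 1.540, f(13/3) ≈ 1.674, f(5) ≈ 1.792, f(17/3) ≈ 1.897.
Sum = Δx · [f(7/3) + f(3) + f(11/3) + ...].
Sum ≈ 6.329.

6.329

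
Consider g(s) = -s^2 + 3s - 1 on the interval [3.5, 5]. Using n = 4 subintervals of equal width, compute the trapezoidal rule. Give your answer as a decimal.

Δs = (5 − 3.5)/4 = 0.375.
g(3.5) = -2.75, g(3.875) = -4.390625, g(4.25) = -6.3125, g(4.625) = -8.515625, g(5) = -11.
T_4 = (Δs/2)·[g(s_0) + 2g(s_1) + 2g(s_2) + 2g(s_3) + g(s_4)].
Sum = -9.78515625.

-9.78515625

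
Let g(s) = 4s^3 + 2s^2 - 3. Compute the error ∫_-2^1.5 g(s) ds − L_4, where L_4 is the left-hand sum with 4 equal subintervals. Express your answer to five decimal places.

Exact integral: ∫_-2^1.5 g(s) ds ≈ -13.8541667.
L_4 = -32.67578125.
Error ≈ -13.8541667 − (-32.67578125) ≈ 18.82161.

18.82161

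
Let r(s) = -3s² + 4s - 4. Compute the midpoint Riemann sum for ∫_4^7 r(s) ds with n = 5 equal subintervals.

-224.73

Δs = (7 − 4)/5 = 0.6.
Midpoints: 4.3, 4.9, 5.5, 6.1, 6.7.
r(4.3) = -42.27, r(4.9) = -56.43, r(5.5) = -72.75, r(6.1) = -91.23, r(6.7) = -111.87.
Sum = Δs · [r(4.3) + r(4.9) + r(5.5) + r(6.1) + r(6.7)].
Sum = -224.73.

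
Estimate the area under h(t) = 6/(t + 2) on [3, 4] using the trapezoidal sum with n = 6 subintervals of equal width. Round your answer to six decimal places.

1.094099

Δt = (4 − 3)/6 = 1/6.
h(3) = 1.2, h(19/6) = 36/31, h(10/3) = 1.125, h(3.5) = 12/11, h(11/3) = 18/17, h(23/6) = 36/35, h(4) = 1.
T_6 = (Δt/2)·[h(t_0) + 2h(t_1) + ... + 2h(t_{5}) + h(t_6)].
Sum ≈ 1.094099.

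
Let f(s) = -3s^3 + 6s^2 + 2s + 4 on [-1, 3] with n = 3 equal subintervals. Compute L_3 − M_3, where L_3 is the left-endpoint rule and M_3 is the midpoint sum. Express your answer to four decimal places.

L_3 ≈ 35.111111.
M_3 ≈ 21.777778.
L_3 − M_3 ≈ 13.3333.

13.3333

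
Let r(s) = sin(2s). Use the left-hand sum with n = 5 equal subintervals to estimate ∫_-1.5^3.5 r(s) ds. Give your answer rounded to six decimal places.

Δs = (3.5 − (-1.5))/5 = 1.
Left endpoints: -1.5, -0.5, 0.5, 1.5, 2.5.
r(-1.5) ≈ -0.141120, r(-0.5) ≈ -0.841471, r(0.5) ≈ 0.841471, r(1.5) ≈ 0.141120, r(2.5) ≈ -0.958924.
Sum = Δs · [r(-1.5) + r(-0.5) + r(0.5) + r(1.5) + r(2.5)].
Sum ≈ -0.958924.

-0.958924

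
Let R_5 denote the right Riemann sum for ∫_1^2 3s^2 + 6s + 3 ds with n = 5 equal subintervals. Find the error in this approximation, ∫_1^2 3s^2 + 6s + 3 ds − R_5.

Exact integral: ∫_1^2 f(s) ds = 19.
R_5 = 20.52.
Error = 19 − 20.52 = -1.52.

-1.52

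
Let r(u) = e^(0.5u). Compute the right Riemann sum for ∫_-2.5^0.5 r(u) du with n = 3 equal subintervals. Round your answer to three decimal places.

Δu = (0.5 − (-2.5))/3 = 1.
Right endpoints: -1.5, -0.5, 0.5.
r(-1.5) ≈ 0.472, r(-0.5) ≈ 0.779, r(0.5) ≈ 1.284.
Sum = Δu · [r(-1.5) + r(-0.5) + r(0.5)].
Sum ≈ 2.535.

2.535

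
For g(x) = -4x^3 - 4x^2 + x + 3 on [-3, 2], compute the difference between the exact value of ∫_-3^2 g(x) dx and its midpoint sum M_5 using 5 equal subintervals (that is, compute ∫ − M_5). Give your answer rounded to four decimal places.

0.8333

Exact integral: ∫_-3^2 g(x) dx ≈ 30.833333.
M_5 = 30.
Error ≈ 30.833333 − 30 ≈ 0.8333.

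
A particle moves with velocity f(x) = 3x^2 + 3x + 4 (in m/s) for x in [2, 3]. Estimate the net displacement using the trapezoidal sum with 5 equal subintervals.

Δx = (3 − 2)/5 = 0.2.
f(2) = 22, f(2.2) = 25.12, f(2.4) = 28.48, f(2.6) = 32.08, f(2.8) = 35.92, f(3) = 40.
T_5 = (Δx/2)·[f(x_0) + 2f(x_1) + ... + 2f(x_{4}) + f(x_5)].
Sum = 30.52.

30.52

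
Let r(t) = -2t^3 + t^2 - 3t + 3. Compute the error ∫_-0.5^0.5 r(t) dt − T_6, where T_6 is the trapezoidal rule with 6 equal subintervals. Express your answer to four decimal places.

-0.0046

Exact integral: ∫_-0.5^0.5 r(t) dt ≈ 3.083333.
T_6 ≈ 3.087963.
Error ≈ 3.083333 − 3.087963 ≈ -0.0046.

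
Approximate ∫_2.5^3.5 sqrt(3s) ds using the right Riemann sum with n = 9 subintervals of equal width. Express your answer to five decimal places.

3.02430

Δs = (3.5 − 2.5)/9 = 1/9.
Right endpoints: 47/18, 49/18, 17/6, 53/18, 55/18, 19/6, 59/18, 61/18, 3.5.
f(47/18) ≈ 2.79881, f(49/18) ≈ 2.85774, f(17/6) ≈ 2.91548, f(53/18) ≈ 2.97209, f(55/18) ≈ 3.02765, f(19/6) ≈ 3.08221, f(59/18) ≈ 3.13581, f(61/18) ≈ 3.18852, f(3.5) ≈ 3.24037.
Sum = Δs · [f(47/18) + f(49/18) + f(17/6) + ...].
Sum ≈ 3.02430.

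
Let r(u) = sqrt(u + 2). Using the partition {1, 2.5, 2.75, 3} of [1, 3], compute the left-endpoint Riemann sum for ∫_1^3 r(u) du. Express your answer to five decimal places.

Subinterval widths: 1.5, 0.25, 0.25.
Left endpoints: 1, 2.5, 2.75.
r(1) ≈ 1.73205, r(2.5) ≈ 2.12132, r(2.75) ≈ 2.17945.
Sum = Σ Δu_i · r(u_i).
Sum ≈ 3.67327.

3.67327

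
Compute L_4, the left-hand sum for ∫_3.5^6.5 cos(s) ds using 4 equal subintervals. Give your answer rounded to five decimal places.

-0.17827

Δs = (6.5 − 3.5)/4 = 0.75.
Left endpoints: 3.5, 4.25, 5, 5.75.
f(3.5) ≈ -0.93646, f(4.25) ≈ -0.44609, f(5) ≈ 0.28366, f(5.75) ≈ 0.86119.
Sum = Δs · [f(3.5) + f(4.25) + f(5) + f(5.75)].
Sum ≈ -0.17827.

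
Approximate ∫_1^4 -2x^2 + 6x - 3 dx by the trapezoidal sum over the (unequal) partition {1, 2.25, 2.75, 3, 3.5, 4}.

Subinterval widths: 1.25, 0.5, 0.25, 0.5, 0.5.
f(1) = 1, f(2.25) = 0.375, f(2.75) = -1.625, f(3) = -3, f(3.5) = -6.5, f(4) = -11.
On each subinterval the trapezoid contributes (Δx_i/2)·[f(x_{i-1}) + f(x_i)].
Sum = -6.78125.

-6.78125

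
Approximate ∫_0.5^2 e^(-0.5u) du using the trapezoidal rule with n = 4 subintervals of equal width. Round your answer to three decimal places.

Δu = (2 − 0.5)/4 = 0.375.
f(0.5) ≈ 0.779, f(0.875) ≈ 0.646, f(1.25) ≈ 0.535, f(1.625) ≈ 0.444, f(2) ≈ 0.368.
T_4 = (Δu/2)·[f(u_0) + 2f(u_1) + 2f(u_2) + 2f(u_3) + f(u_4)].
Sum ≈ 0.824.

0.824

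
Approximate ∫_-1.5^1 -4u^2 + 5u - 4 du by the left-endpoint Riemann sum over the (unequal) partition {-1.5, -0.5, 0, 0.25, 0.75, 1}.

Subinterval widths: 1, 0.5, 0.25, 0.5, 0.25.
Left endpoints: -1.5, -0.5, 0, 0.25, 0.75.
f(-1.5) = -20.5, f(-0.5) = -7.5, f(0) = -4, f(0.25) = -3, f(0.75) = -2.5.
Sum = Σ Δu_i · f(u_i).
Sum = -27.375.

-27.375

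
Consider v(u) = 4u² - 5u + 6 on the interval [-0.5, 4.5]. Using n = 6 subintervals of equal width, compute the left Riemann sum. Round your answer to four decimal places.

Δu = (4.5 − (-0.5))/6 = 5/6.
Left endpoints: -0.5, 1/3, 7/6, 2, 17/6, 11/3.
v(-0.5) = 9.5, v(1/3) = 43/9, v(7/6) = 101/18, v(2) = 12, v(17/6) = 431/18, v(11/3) = 373/9.
Sum = Δu · [v(-0.5) + v(1/3) + v(7/6) + ...].
Sum ≈ 81.0648.

81.0648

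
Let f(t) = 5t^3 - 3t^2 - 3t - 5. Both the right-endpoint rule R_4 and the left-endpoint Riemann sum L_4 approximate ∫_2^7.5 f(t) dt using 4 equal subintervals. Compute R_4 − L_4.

R_4 ≈ 4837.196289.
L_4 ≈ 2230.024414.
R_4 − L_4 = 2607.171875.

2607.171875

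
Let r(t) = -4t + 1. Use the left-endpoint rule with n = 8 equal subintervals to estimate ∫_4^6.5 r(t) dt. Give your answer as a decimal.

-48.4375

Δt = (6.5 − 4)/8 = 0.3125.
Left endpoints: 4, 4.3125, 4.625, 4.9375, 5.25, 5.5625, 5.875, 6.1875.
r(4) = -15, r(4.3125) = -16.25, r(4.625) = -17.5, r(4.9375) = -18.75, r(5.25) = -20, r(5.5625) = -21.25, r(5.875) = -22.5, r(6.1875) = -23.75.
Sum = Δt · [r(4) + r(4.3125) + r(4.625) + ...].
Sum = -48.4375.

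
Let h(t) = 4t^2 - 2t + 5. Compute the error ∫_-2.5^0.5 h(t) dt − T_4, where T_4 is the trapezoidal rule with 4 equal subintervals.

-1.125

Exact integral: ∫_-2.5^0.5 h(t) dt = 42.
T_4 = 43.125.
Error = 42 − 43.125 = -1.125.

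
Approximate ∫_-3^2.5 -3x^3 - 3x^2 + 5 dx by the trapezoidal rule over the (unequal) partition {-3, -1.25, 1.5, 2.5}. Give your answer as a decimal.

Subinterval widths: 1.75, 2.75, 1.
f(-3) = 59, f(-1.25) = 6.171875, f(1.5) = -11.875, f(2.5) = -60.625.
On each subinterval the trapezoid contributes (Δx_i/2)·[f(x_{i-1}) + f(x_i)].
Sum = 12.93359375.

12.93359375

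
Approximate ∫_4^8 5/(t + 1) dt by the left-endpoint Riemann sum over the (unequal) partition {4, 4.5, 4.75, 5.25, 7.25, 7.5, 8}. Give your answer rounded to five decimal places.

Subinterval widths: 0.5, 0.25, 0.5, 2, 0.25, 0.5.
Left endpoints: 4, 4.5, 4.75, 5.25, 7.25, 7.5.
f(4) = 1, f(4.5) = 10/11, f(4.75) = 20/23, f(5.25) = 0.8, f(7.25) = 20/33, f(7.5) = 10/17.
Sum = Σ Δt_i · f(t_i).
Sum ≈ 3.20769.

3.20769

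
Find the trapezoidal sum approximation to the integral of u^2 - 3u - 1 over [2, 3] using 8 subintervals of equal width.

Δu = (3 − 2)/8 = 0.125.
f(2) = -3, f(2.125) = -2.859375, f(2.25) = -2.6875, f(2.375) = -2.484375, f(2.5) = -2.25, f(2.625) = -1.984375, f(2.75) = -1.6875, f(2.875) = -1.359375, f(3) = -1.
T_8 = (Δu/2)·[f(u_0) + 2f(u_1) + ... + 2f(u_{7}) + f(u_8)].
Sum = -2.1640625.

-2.1640625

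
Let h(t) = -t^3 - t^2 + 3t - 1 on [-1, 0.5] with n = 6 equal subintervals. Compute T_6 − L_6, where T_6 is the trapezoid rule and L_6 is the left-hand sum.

0.515625

T_6 = -2.76953125.
L_6 = -3.28515625.
T_6 − L_6 = 0.515625.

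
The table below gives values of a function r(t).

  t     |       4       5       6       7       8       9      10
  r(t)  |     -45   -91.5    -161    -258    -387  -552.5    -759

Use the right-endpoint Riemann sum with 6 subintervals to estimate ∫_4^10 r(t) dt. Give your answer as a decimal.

Δt = 1.
Sum = 1·[(-91.5) + (-161) + (-258) + (-387) + (-552.5) + (-759)] = -2209.

-2209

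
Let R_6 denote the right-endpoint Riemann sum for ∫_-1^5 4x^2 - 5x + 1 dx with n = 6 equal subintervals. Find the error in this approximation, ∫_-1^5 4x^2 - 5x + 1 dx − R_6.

-37

Exact integral: ∫_-1^5 f(x) dx = 114.
R_6 = 151.
Error = 114 − 151 = -37.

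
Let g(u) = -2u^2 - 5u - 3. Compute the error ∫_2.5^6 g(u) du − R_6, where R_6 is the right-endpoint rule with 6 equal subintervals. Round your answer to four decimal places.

Exact integral: ∫_2.5^6 g(u) du ≈ -218.458333.
R_6 ≈ -241.313657.
Error ≈ -218.458333 − (-241.313657) ≈ 22.8553.

22.8553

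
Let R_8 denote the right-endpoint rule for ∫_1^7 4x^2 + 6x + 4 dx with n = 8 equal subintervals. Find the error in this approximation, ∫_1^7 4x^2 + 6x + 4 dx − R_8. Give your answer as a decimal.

Exact integral: ∫_1^7 f(x) dx = 624.
R_8 = 711.75.
Error = 624 − 711.75 = -87.75.

-87.75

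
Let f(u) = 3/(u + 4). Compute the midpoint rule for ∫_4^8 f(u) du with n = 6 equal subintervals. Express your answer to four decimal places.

Δu = (8 − 4)/6 = 2/3.
Midpoints: 13/3, 5, 17/3, 19/3, 7, 23/3.
f(13/3) = 0.36, f(5) = 1/3, f(17/3) = 9/29, f(19/3) = 9/31, f(7) = 3/11, f(23/3) = 9/35.
Sum = Δu · [f(13/3) + f(5) + f(17/3) + ...].
Sum ≈ 1.2159.

1.2159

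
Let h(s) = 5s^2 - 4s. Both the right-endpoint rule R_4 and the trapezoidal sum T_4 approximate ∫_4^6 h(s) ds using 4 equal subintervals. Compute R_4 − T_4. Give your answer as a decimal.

23

R_4 = 236.75.
T_4 = 213.75.
R_4 − T_4 = 23.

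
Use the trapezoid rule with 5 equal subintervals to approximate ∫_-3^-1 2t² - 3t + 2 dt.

33.44

Δt = (-1 − (-3))/5 = 0.4.
f(-3) = 29, f(-2.6) = 23.32, f(-2.2) = 18.28, f(-1.8) = 13.88, f(-1.4) = 10.12, f(-1) = 7.
T_5 = (Δt/2)·[f(t_0) + 2f(t_1) + ... + 2f(t_{4}) + f(t_5)].
Sum = 33.44.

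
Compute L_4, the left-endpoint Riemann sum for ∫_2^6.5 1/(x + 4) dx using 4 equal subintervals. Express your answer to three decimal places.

0.602

Δx = (6.5 − 2)/4 = 1.125.
Left endpoints: 2, 3.125, 4.25, 5.375.
f(2) = 1/6, f(3.125) = 8/57, f(4.25) = 4/33, f(5.375) = 8/75.
Sum = Δx · [f(2) + f(3.125) + f(4.25) + f(5.375)].
Sum ≈ 0.602.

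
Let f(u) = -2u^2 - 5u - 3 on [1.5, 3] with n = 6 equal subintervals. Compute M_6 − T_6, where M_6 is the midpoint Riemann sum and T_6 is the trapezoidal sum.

0.046875

M_6 = -37.109375.
T_6 = -37.15625.
M_6 − T_6 = 0.046875.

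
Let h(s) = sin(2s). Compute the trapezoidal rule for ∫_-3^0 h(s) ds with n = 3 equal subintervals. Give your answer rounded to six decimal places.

-0.012787

Δs = (0 − (-3))/3 = 1.
h(-3) ≈ 0.279415, h(-2) ≈ 0.756802, h(-1) ≈ -0.909297, h(0) ≈ 0.000000.
T_3 = (Δs/2)·[h(s_0) + 2h(s_1) + 2h(s_2) + h(s_3)].
Sum ≈ -0.012787.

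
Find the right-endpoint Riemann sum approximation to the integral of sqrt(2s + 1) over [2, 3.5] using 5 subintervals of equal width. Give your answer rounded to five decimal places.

3.90384

Δs = (3.5 − 2)/5 = 0.3.
Right endpoints: 2.3, 2.6, 2.9, 3.2, 3.5.
f(2.3) ≈ 2.36643, f(2.6) ≈ 2.48998, f(2.9) ≈ 2.60768, f(3.2) ≈ 2.72029, f(3.5) ≈ 2.82843.
Sum = Δs · [f(2.3) + f(2.6) + f(2.9) + f(3.2) + f(3.5)].
Sum ≈ 3.90384.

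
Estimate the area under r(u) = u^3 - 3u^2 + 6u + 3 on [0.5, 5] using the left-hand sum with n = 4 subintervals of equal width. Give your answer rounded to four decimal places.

Δu = (5 − 0.5)/4 = 1.125.
Left endpoints: 0.5, 1.625, 2.75, 3.875.
r(0.5) = 5.375, r(1.625) = 4669/512, r(2.75) = 17.609375, r(3.875) = 20167/512.
Sum = Δu · [r(0.5) + r(1.625) + r(2.75) + r(3.875)].
Sum ≈ 80.4287.

80.4287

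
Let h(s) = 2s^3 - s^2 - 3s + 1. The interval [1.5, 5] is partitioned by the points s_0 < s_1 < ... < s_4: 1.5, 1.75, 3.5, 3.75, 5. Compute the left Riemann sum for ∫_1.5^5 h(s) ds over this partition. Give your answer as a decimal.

123.65625

Subinterval widths: 0.25, 1.75, 0.25, 1.25.
Left endpoints: 1.5, 1.75, 3.5, 3.75.
h(1.5) = 1, h(1.75) = 3.40625, h(3.5) = 64, h(3.75) = 81.15625.
Sum = Σ Δs_i · h(s_i).
Sum = 123.65625.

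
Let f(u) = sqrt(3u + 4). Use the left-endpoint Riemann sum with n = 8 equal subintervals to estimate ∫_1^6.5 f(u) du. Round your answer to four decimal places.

20.4330

Δu = (6.5 − 1)/8 = 0.6875.
Left endpoints: 1, 1.6875, 2.375, 3.0625, 3.75, 4.4375, 5.125, 5.8125.
f(1) ≈ 2.6458, f(1.6875) ≈ 3.0104, f(2.375) ≈ 3.3354, f(3.0625) ≈ 3.6315, f(3.75) ≈ 3.9051, f(4.4375) ≈ 4.1608, f(5.125) ≈ 4.4017, f(5.8125) ≈ 4.6301.
Sum = Δu · [f(1) + f(1.6875) + f(2.375) + ...].
Sum ≈ 20.4330.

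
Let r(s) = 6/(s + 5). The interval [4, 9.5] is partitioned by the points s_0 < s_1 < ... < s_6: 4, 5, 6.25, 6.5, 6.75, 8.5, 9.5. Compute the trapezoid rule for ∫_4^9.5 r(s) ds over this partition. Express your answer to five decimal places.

2.86741

Subinterval widths: 1, 1.25, 0.25, 0.25, 1.75, 1.
r(4) = 2/3, r(5) = 0.6, r(6.25) = 8/15, r(6.5) = 12/23, r(6.75) = 24/47, r(8.5) = 4/9, r(9.5) = 12/29.
On each subinterval the trapezoid contributes (Δs_i/2)·[r(s_{i-1}) + r(s_i)].
Sum ≈ 2.86741.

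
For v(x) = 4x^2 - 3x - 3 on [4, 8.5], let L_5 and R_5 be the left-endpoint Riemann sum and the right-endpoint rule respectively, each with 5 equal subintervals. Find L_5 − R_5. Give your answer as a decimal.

L_5 = 542.88.
R_5 = 733.23.
L_5 − R_5 = -190.35.

-190.35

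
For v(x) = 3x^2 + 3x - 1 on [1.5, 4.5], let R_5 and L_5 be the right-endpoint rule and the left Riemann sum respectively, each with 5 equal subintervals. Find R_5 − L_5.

R_5 = 131.19.
L_5 = 93.39.
R_5 − L_5 = 37.8.

37.8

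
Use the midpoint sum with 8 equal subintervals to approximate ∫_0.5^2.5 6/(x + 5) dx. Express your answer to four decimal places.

Δx = (2.5 − 0.5)/8 = 0.25.
Midpoints: 0.625, 0.875, 1.125, 1.375, 1.625, 1.875, 2.125, 2.375.
f(0.625) = 16/15, f(0.875) = 48/47, f(1.125) = 48/49, f(1.375) = 16/17, f(1.625) = 48/53, f(1.875) = 48/55, f(2.125) = 16/19, f(2.375) = 48/59.
Sum = Δx · [f(0.625) + f(0.875) + f(1.125) + ...].
Sum ≈ 1.8607.

1.8607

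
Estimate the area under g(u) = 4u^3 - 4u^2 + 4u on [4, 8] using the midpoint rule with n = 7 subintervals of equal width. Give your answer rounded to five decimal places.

Δu = (8 − 4)/7 = 4/7.
Midpoints: 30/7, 34/7, 38/7, 6, 46/7, 50/7, 54/7.
g(30/7) = 88680/343, g(34/7) = 131512/343, g(38/7) = 186504/343, g(6) = 744, g(46/7) = 339112/343, g(50/7) = 439800/343, g(54/7) = 558792/343.
Sum = Δu · [g(30/7) + g(34/7) + g(38/7) + ...].
Sum ≈ 3331.26531.

3331.26531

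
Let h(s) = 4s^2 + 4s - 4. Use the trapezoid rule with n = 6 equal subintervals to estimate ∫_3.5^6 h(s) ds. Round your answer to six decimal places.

Δs = (6 − 3.5)/6 = 5/12.
h(3.5) = 59, h(47/12) = 2629/36, h(13/3) = 796/9, h(4.75) = 105.25, h(31/6) = 1111/9, h(67/12) = 5149/36, h(6) = 164.
T_6 = (Δs/2)·[h(s_0) + 2h(s_1) + ... + 2h(s_{5}) + h(s_6)].
Sum ≈ 268.622685.

268.622685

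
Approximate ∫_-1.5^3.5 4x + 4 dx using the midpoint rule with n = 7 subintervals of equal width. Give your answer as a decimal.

40

Δx = (3.5 − (-1.5))/7 = 5/7.
Midpoints: -8/7, -3/7, 2/7, 1, 12/7, 17/7, 22/7.
f(-8/7) = -4/7, f(-3/7) = 16/7, f(2/7) = 36/7, f(1) = 8, f(12/7) = 76/7, f(17/7) = 96/7, f(22/7) = 116/7.
Sum = Δx · [f(-8/7) + f(-3/7) + f(2/7) + ...].
Sum = 40.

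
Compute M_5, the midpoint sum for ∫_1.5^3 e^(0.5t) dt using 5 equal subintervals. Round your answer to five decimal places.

Δt = (3 − 1.5)/5 = 0.3.
Midpoints: 1.65, 1.95, 2.25, 2.55, 2.85.
f(1.65) ≈ 2.28188, f(1.95) ≈ 2.65117, f(2.25) ≈ 3.08022, f(2.55) ≈ 3.57870, f(2.85) ≈ 4.15786.
Sum = Δt · [f(1.65) + f(1.95) + f(2.25) + f(2.55) + f(2.85)].
Sum ≈ 4.72495.

4.72495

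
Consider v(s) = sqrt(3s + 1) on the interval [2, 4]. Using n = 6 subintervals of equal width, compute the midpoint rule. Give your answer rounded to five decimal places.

Δs = (4 − 2)/6 = 1/3.
Midpoints: 13/6, 2.5, 17/6, 19/6, 3.5, 23/6.
v(13/6) ≈ 2.73861, v(2.5) ≈ 2.91548, v(17/6) ≈ 3.08221, v(19/6) ≈ 3.24037, v(3.5) ≈ 3.39116, v(23/6) ≈ 3.53553.
Sum = Δs · [v(13/6) + v(2.5) + v(17/6) + ...].
Sum ≈ 6.30112.

6.30112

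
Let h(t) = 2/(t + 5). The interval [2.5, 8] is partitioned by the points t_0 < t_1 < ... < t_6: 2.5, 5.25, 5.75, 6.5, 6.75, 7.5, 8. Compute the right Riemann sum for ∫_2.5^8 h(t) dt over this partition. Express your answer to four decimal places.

0.9995

Subinterval widths: 2.75, 0.5, 0.75, 0.25, 0.75, 0.5.
Right endpoints: 5.25, 5.75, 6.5, 6.75, 7.5, 8.
h(5.25) = 8/41, h(5.75) = 8/43, h(6.5) = 4/23, h(6.75) = 8/47, h(7.5) = 0.16, h(8) = 2/13.
Sum = Σ Δt_i · h(t_i).
Sum ≈ 0.9995.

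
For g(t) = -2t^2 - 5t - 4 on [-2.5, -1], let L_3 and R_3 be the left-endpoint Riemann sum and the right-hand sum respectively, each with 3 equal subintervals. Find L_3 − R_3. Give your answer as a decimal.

L_3 = -3.5.
R_3 = -2.
L_3 − R_3 = -1.5.

-1.5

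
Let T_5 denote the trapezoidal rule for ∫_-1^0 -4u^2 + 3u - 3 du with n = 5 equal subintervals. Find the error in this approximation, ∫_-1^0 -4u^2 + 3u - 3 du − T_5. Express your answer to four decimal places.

0.0267

Exact integral: ∫_-1^0 f(u) du ≈ -5.833333.
T_5 = -5.86.
Error ≈ -5.833333 − (-5.86) ≈ 0.0267.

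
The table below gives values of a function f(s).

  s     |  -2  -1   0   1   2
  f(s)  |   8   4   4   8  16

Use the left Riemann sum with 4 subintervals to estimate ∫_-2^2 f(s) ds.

24

Δs = 1.
Sum = 1·[8 + 4 + 4 + 8] = 24.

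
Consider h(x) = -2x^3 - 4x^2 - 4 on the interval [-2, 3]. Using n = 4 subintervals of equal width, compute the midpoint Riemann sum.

-94.609375

Δx = (3 − (-2))/4 = 1.25.
Midpoints: -1.375, -0.125, 1.125, 2.375.
h(-1.375) = -6.36328125, h(-0.125) = -4.05859375, h(1.125) = -11.91015625, h(2.375) = -53.35546875.
Sum = Δx · [h(-1.375) + h(-0.125) + h(1.125) + h(2.375)].
Sum = -94.609375.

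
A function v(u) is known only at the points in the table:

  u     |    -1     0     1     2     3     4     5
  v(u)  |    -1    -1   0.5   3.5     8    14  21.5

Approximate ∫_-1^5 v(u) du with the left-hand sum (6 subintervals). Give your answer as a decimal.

24

Δu = 1.
Sum = 1·[(-1) + (-1) + 0.5 + 3.5 + 8 + 14] = 24.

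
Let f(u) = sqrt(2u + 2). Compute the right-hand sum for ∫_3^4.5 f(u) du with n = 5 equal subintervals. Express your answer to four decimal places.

Δu = (4.5 − 3)/5 = 0.3.
Right endpoints: 3.3, 3.6, 3.9, 4.2, 4.5.
f(3.3) ≈ 2.9326, f(3.6) ≈ 3.0332, f(3.9) ≈ 3.1305, f(4.2) ≈ 3.2249, f(4.5) ≈ 3.3166.
Sum = Δu · [f(3.3) + f(3.6) + f(3.9) + f(4.2) + f(4.5)].
Sum ≈ 4.6913.

4.6913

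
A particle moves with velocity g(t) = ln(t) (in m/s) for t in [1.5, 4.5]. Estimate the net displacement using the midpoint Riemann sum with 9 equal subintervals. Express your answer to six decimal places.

Δt = (4.5 − 1.5)/9 = 1/3.
Midpoints: 5/3, 2, 7/3, 8/3, 3, 10/3, 11/3, 4, 13/3.
g(5/3) ≈ 0.510826, g(2) ≈ 0.693147, g(7/3) ≈ 0.847298, g(8/3) ≈ 0.980829, g(3) ≈ 1.098612, g(10/3) ≈ 1.203973, g(11/3) ≈ 1.299283, g(4) ≈ 1.386294, g(13/3) ≈ 1.466337.
Sum = Δt · [g(5/3) + g(2) + g(7/3) + ...].
Sum ≈ 3.162200.

3.162200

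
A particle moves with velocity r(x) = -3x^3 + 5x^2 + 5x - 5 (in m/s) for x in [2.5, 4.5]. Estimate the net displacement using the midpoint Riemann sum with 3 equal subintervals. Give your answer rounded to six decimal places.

-125.453704

Δx = (4.5 − 2.5)/3 = 2/3.
Midpoints: 17/6, 3.5, 25/6.
r(17/6) = -1363/72, r(3.5) = -54.875, r(25/6) = -114.375.
Sum = Δx · [r(17/6) + r(3.5) + r(25/6)].
Sum ≈ -125.453704.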